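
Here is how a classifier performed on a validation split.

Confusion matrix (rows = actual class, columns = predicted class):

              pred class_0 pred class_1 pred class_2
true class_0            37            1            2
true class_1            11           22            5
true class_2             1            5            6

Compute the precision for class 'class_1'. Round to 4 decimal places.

One-vs-rest for 'class_1': TP = diagonal; FP = other classes predicted 'class_1'; FN = 'class_1' predicted as other.
precision = TP/(TP+FP).
class_1: TP=22, FP=1+5=6 → 22/28 = 0.78571

0.7857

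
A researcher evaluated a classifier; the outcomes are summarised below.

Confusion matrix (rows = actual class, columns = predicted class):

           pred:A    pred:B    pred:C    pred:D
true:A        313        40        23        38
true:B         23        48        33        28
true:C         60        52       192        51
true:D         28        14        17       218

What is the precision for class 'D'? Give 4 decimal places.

0.6507

Treat 'D' as positive and all other classes as negative.
precision = TP/(TP+FP).
D: TP=218, FP=38+28+51=117 → 218/335 = 0.65075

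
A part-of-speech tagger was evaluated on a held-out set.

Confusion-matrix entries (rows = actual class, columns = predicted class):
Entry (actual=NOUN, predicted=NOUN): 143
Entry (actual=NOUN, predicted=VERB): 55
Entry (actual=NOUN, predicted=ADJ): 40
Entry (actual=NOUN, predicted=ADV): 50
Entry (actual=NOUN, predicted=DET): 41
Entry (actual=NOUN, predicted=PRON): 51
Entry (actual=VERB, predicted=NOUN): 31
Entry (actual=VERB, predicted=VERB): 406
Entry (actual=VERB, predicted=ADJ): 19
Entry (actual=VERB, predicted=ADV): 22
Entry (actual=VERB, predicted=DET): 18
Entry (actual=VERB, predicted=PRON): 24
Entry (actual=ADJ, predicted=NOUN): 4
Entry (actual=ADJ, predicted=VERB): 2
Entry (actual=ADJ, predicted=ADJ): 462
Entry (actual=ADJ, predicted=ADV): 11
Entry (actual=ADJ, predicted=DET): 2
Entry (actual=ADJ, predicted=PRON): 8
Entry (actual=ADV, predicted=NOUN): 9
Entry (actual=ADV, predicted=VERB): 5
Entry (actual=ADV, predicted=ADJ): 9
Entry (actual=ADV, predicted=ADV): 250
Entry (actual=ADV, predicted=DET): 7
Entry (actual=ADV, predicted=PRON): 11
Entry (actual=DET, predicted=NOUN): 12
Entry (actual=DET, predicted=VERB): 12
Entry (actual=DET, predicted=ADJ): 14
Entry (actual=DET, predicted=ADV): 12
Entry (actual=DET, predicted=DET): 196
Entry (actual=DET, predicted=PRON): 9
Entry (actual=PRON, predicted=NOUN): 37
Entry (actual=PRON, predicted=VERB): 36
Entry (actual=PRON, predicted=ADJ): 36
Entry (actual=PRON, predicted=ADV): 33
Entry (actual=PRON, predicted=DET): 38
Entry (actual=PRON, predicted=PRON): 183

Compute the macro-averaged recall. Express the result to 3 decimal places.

0.706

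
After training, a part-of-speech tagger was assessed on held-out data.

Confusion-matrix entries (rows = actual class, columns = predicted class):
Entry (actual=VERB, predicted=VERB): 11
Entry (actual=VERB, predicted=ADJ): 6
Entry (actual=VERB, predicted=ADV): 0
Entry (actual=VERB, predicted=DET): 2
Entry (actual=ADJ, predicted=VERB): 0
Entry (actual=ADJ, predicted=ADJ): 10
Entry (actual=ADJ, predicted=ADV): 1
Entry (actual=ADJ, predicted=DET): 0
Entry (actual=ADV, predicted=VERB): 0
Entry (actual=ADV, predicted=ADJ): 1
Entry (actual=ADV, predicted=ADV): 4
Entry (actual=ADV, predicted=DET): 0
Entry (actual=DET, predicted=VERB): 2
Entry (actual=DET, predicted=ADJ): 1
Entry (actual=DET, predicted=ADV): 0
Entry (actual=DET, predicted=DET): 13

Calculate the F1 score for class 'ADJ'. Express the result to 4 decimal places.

0.6897

F1 score = 2·TP/(2·TP+FP+FN).
ADJ: TP=10, FP=6+1+1=8, FN=0+1+0=1 → 20/29 = 0.68966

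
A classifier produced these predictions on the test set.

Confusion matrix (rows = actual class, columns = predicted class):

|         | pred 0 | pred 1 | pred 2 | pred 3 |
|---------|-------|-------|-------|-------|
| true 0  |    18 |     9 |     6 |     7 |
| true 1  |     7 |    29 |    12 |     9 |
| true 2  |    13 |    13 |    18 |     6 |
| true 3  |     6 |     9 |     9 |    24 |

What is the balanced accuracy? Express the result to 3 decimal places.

Balanced accuracy = mean of per-class recall.
  0: recall = 18/40 = 0.4500
  1: recall = 29/57 = 0.5088
  2: recall = 18/50 = 0.3600
  3: recall = 24/48 = 0.5000
Mean = (0.4500 + 0.5088 + 0.3600 + 0.5000) / 4 = 0.455

0.455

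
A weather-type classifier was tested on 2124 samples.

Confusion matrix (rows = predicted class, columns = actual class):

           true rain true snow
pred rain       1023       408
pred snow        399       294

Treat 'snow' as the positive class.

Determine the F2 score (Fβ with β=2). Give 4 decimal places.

0.4199

Fβ = (1+β²)·TP / ((1+β²)·TP + β²·FN + FP), with β²=4
= 5·294 / (5·294 + 4·408 + 399) = 0.4199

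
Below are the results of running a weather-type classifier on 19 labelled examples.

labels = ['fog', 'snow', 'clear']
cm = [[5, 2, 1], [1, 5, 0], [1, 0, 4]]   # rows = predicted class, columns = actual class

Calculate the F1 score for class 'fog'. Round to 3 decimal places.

Treat 'fog' as positive and all other classes as negative.
F1 score = 2·TP/(2·TP+FP+FN).
fog: TP=5, FP=2+1=3, FN=1+1=2 → 10/15 = 0.6667

0.667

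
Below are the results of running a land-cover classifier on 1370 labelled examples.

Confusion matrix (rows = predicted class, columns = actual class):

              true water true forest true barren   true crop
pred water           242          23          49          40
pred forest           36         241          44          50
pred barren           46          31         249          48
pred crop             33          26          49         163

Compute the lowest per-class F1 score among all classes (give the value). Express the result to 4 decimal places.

0.5699

Per-class F1 score (2·TP/(2·TP+FP+FN)):
  water: TP=242, FP=23+49+40=112, FN=36+46+33=115 → 484/711 = 0.68073
  forest: TP=241, FP=36+44+50=130, FN=23+31+26=80 → 482/692 = 0.69653
  barren: TP=249, FP=46+31+48=125, FN=49+44+49=142 → 498/765 = 0.65098
  crop: TP=163, FP=33+26+49=108, FN=40+50+48=138 → 326/572 = 0.56993
Lowest is class 'crop' with F1 score = 0.5699.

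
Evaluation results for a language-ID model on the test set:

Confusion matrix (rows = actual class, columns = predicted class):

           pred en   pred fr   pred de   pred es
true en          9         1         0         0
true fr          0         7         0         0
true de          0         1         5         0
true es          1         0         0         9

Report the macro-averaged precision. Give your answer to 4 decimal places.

0.9194

Per-class precision (TP/(TP+FP)):
  en: TP=9, FP=0+0+1=1 → 9/10 = 0.90000
  fr: TP=7, FP=1+1+0=2 → 7/9 = 0.77778
  de: TP=5, FP=0+0+0=0 → 5/5 = 1.00000
  es: TP=9, FP=0+0+0=0 → 9/9 = 1.00000
Macro-precision = mean = (0.90000 + 0.77778 + 1.00000 + 1.00000) / 4 = 0.9194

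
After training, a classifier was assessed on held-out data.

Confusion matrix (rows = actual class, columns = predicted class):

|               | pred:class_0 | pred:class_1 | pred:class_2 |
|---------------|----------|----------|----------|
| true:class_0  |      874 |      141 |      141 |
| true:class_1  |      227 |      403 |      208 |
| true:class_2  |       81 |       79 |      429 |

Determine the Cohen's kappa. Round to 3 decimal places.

0.476

Observed agreement pₒ = trace/N = 1706/2583 = 0.6605
Expected agreement pₑ = Σ (rowᵢ·colᵢ)/N² = (1156·1182 + 838·623 + 589·778)/2583² = 0.3517
κ = (pₒ − pₑ)/(1 − pₑ) = (0.6605 − 0.3517)/(1 − 0.3517) = 0.476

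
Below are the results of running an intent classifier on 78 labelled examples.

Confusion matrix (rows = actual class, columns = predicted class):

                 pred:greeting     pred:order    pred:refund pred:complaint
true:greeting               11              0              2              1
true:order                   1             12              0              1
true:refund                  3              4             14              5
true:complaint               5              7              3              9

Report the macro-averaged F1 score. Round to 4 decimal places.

0.5920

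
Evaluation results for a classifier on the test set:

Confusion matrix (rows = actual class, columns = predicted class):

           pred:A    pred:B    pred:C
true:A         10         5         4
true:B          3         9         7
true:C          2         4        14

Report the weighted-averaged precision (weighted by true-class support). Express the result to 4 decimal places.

0.5753

Per-class precision (TP/(TP+FP)):
  A: TP=10, FP=3+2=5 → 10/15 = 0.66667
  B: TP=9, FP=5+4=9 → 9/18 = 0.50000
  C: TP=14, FP=4+7=11 → 14/25 = 0.56000
Weighted-precision = Σ (supportᵢ/N)·precisionᵢ with N=58: (19/58)·0.66667 + (19/58)·0.50000 + (20/58)·0.56000 = 0.5753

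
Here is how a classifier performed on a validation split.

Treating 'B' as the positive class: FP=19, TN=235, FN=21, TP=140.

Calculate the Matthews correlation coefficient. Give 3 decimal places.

MCC = (TP·TN − FP·FN) / √((TP+FP)(TP+FN)(TN+FP)(TN+FN))
Numerator = 140·235 − 19·21 = 32501
Denominator = √(159·161·254·256) = √1664549376 = 40798.8894
MCC = 32501 / 40798.8894 = 0.797

0.797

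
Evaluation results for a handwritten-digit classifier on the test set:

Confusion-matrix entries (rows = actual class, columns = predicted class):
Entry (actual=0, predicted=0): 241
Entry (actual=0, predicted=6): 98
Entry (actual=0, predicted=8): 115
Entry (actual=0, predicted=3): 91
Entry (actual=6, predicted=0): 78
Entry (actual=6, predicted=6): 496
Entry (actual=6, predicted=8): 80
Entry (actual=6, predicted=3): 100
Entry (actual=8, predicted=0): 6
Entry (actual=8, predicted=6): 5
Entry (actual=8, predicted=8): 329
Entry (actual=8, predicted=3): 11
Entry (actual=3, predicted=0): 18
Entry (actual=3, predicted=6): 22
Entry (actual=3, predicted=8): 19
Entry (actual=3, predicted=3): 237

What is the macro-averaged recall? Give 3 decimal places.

Per-class recall (TP/(TP+FN)):
  0: TP=241, FN=98+115+91=304 → 241/545 = 0.4422
  6: TP=496, FN=78+80+100=258 → 496/754 = 0.6578
  8: TP=329, FN=6+5+11=22 → 329/351 = 0.9373
  3: TP=237, FN=18+22+19=59 → 237/296 = 0.8007
Macro-recall = mean = (0.4422 + 0.6578 + 0.9373 + 0.8007) / 4 = 0.710

0.710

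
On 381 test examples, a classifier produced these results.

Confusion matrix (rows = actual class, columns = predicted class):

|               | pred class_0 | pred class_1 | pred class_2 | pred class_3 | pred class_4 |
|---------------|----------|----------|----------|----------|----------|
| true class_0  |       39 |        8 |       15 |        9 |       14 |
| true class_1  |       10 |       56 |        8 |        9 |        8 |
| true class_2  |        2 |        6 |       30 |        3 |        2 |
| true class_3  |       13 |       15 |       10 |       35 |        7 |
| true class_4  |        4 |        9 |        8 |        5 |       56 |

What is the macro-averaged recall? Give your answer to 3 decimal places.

0.578

Per-class recall (TP/(TP+FN)):
  class_0: TP=39, FN=8+15+9+14=46 → 39/85 = 0.4588
  class_1: TP=56, FN=10+8+9+8=35 → 56/91 = 0.6154
  class_2: TP=30, FN=2+6+3+2=13 → 30/43 = 0.6977
  class_3: TP=35, FN=13+15+10+7=45 → 35/80 = 0.4375
  class_4: TP=56, FN=4+9+8+5=26 → 56/82 = 0.6829
Macro-recall = mean = (0.4588 + 0.6154 + 0.6977 + 0.4375 + 0.6829) / 5 = 0.578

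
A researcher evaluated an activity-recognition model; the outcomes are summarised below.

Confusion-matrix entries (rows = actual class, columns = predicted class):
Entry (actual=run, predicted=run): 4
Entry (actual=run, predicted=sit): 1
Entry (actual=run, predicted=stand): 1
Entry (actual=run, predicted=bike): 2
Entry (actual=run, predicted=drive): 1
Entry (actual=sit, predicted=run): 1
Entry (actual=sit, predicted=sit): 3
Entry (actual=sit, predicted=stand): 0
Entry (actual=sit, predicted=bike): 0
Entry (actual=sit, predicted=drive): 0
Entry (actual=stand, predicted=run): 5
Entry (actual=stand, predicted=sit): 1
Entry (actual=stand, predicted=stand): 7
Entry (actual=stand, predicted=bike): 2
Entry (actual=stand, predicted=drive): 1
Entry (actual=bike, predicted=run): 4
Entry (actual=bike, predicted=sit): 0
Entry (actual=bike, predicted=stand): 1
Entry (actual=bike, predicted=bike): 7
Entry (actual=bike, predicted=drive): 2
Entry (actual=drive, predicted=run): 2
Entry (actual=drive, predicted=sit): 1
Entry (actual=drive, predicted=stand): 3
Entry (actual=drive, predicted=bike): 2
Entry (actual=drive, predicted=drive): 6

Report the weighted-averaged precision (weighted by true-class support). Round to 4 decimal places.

0.5179

Per-class precision (TP/(TP+FP)):
  run: TP=4, FP=1+5+4+2=12 → 4/16 = 0.25000
  sit: TP=3, FP=1+1+0+1=3 → 3/6 = 0.50000
  stand: TP=7, FP=1+0+1+3=5 → 7/12 = 0.58333
  bike: TP=7, FP=2+0+2+2=6 → 7/13 = 0.53846
  drive: TP=6, FP=1+0+1+2=4 → 6/10 = 0.60000
Weighted-precision = Σ (supportᵢ/N)·precisionᵢ with N=57: (9/57)·0.25000 + (4/57)·0.50000 + (16/57)·0.58333 + (14/57)·0.53846 + (14/57)·0.60000 = 0.5179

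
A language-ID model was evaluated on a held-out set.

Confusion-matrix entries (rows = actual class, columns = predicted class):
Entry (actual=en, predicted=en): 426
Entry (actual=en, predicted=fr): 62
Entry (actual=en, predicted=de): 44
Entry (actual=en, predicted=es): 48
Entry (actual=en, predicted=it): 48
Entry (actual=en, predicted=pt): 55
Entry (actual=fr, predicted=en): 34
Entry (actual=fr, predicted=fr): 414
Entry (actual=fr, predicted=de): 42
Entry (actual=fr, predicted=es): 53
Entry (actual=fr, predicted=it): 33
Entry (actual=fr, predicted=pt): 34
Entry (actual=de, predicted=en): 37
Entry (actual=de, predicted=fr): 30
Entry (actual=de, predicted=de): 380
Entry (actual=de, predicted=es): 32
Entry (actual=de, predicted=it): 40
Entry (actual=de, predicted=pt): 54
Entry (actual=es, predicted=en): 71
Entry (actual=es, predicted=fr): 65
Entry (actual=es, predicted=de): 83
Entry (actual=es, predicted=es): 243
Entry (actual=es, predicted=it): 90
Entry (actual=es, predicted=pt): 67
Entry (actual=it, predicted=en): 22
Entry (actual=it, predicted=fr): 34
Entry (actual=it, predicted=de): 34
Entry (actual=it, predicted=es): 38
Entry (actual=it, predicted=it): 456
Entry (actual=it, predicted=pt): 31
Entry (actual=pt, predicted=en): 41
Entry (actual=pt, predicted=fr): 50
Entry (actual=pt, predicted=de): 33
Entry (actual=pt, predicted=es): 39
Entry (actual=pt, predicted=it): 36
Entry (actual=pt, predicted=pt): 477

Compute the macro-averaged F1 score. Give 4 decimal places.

0.6286

Per-class F1 score (2·TP/(2·TP+FP+FN)):
  en: TP=426, FP=34+37+71+22+41=205, FN=62+44+48+48+55=257 → 852/1314 = 0.64840
  fr: TP=414, FP=62+30+65+34+50=241, FN=34+42+53+33+34=196 → 828/1265 = 0.65455
  de: TP=380, FP=44+42+83+34+33=236, FN=37+30+32+40+54=193 → 760/1189 = 0.63919
  es: TP=243, FP=48+53+32+38+39=210, FN=71+65+83+90+67=376 → 486/1072 = 0.45336
  it: TP=456, FP=48+33+40+90+36=247, FN=22+34+34+38+31=159 → 912/1318 = 0.69196
  pt: TP=477, FP=55+34+54+67+31=241, FN=41+50+33+39+36=199 → 954/1394 = 0.68436
Macro-F1 score = mean = (0.64840 + 0.65455 + 0.63919 + 0.45336 + 0.69196 + 0.68436) / 6 = 0.6286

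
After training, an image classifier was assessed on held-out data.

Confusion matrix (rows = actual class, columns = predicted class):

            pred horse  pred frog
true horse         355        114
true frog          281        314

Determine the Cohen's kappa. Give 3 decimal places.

0.274

Observed agreement pₒ = trace/N = 669/1064 = 0.6288
Expected agreement pₑ = Σ (rowᵢ·colᵢ)/N² = (469·636 + 595·428)/1064² = 0.4884
κ = (pₒ − pₑ)/(1 − pₑ) = (0.6288 − 0.4884)/(1 − 0.4884) = 0.274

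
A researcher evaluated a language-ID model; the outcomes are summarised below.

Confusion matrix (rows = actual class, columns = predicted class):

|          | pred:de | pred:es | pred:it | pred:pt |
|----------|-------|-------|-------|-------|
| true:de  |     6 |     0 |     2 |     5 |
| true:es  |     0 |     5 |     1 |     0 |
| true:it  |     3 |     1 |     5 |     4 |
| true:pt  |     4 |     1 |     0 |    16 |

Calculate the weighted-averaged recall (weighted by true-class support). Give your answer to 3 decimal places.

Per-class recall (TP/(TP+FN)):
  de: TP=6, FN=0+2+5=7 → 6/13 = 0.4615
  es: TP=5, FN=0+1+0=1 → 5/6 = 0.8333
  it: TP=5, FN=3+1+4=8 → 5/13 = 0.3846
  pt: TP=16, FN=4+1+0=5 → 16/21 = 0.7619
Weighted-recall = Σ (supportᵢ/N)·recallᵢ with N=53: (13/53)·0.4615 + (6/53)·0.8333 + (13/53)·0.3846 + (21/53)·0.7619 = 0.604

0.604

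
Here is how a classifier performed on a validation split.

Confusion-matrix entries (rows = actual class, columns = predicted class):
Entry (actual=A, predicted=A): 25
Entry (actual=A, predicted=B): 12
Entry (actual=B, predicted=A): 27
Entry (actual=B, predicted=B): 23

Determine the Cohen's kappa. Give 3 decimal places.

0.129

Observed agreement pₒ = trace/N = 48/87 = 0.5517
Expected agreement pₑ = Σ (rowᵢ·colᵢ)/N² = (37·52 + 50·35)/87² = 0.4854
κ = (pₒ − pₑ)/(1 − pₑ) = (0.5517 − 0.4854)/(1 − 0.4854) = 0.129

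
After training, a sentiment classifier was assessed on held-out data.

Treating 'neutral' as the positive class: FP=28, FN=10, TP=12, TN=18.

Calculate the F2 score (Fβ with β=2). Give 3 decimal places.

Fβ = (1+β²)·TP / ((1+β²)·TP + β²·FN + FP), with β²=4
= 5·12 / (5·12 + 4·10 + 28) = 0.469

0.469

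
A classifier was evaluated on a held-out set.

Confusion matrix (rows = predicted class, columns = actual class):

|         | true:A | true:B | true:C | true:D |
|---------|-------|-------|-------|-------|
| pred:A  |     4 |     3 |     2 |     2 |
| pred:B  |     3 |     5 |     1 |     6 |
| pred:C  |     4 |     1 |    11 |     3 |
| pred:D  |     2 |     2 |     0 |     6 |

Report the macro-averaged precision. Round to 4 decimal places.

Per-class precision (TP/(TP+FP)):
  A: TP=4, FP=3+2+2=7 → 4/11 = 0.36364
  B: TP=5, FP=3+1+6=10 → 5/15 = 0.33333
  C: TP=11, FP=4+1+3=8 → 11/19 = 0.57895
  D: TP=6, FP=2+2+0=4 → 6/10 = 0.60000
Macro-precision = mean = (0.36364 + 0.33333 + 0.57895 + 0.60000) / 4 = 0.4690

0.4690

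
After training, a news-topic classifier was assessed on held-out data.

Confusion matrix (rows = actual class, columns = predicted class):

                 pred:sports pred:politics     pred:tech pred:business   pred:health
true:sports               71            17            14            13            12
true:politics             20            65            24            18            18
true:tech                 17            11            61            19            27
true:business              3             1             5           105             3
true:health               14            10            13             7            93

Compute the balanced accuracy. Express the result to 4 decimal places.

Balanced accuracy = mean of per-class recall.
  sports: recall = 71/127 = 0.55906
  politics: recall = 65/145 = 0.44828
  tech: recall = 61/135 = 0.45185
  business: recall = 105/117 = 0.89744
  health: recall = 93/137 = 0.67883
Mean = (0.55906 + 0.44828 + 0.45185 + 0.89744 + 0.67883) / 5 = 0.6071

0.6071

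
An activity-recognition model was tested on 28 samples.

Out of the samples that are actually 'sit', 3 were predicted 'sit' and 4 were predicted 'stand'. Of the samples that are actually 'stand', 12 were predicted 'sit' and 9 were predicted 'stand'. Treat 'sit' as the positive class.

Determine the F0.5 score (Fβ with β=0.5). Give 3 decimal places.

0.224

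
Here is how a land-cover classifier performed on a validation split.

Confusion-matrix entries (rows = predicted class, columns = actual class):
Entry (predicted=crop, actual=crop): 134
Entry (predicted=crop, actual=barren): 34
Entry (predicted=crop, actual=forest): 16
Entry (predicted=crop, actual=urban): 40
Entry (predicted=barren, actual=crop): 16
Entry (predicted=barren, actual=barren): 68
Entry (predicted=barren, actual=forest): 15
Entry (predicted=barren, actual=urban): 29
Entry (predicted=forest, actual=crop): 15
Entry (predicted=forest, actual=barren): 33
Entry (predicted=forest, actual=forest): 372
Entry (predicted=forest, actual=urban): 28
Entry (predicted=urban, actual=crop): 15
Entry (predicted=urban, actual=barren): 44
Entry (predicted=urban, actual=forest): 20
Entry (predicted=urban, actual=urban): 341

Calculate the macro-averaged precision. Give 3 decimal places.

0.693

Per-class precision (TP/(TP+FP)):
  crop: TP=134, FP=34+16+40=90 → 134/224 = 0.5982
  barren: TP=68, FP=16+15+29=60 → 68/128 = 0.5313
  forest: TP=372, FP=15+33+28=76 → 372/448 = 0.8304
  urban: TP=341, FP=15+44+20=79 → 341/420 = 0.8119
Macro-precision = mean = (0.5982 + 0.5313 + 0.8304 + 0.8119) / 4 = 0.693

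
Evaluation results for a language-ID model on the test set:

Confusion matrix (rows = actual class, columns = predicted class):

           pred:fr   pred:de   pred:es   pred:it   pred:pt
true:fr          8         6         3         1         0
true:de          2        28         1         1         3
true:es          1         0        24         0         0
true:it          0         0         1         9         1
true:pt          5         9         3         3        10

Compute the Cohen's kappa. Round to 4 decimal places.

0.5670

Observed agreement pₒ = trace/N = 79/119 = 0.66387
Expected agreement pₑ = Σ (rowᵢ·colᵢ)/N² = (18·16 + 35·43 + 25·32 + 11·14 + 30·14)/119² = 0.22364
κ = (pₒ − pₑ)/(1 − pₑ) = (0.66387 − 0.22364)/(1 − 0.22364) = 0.5670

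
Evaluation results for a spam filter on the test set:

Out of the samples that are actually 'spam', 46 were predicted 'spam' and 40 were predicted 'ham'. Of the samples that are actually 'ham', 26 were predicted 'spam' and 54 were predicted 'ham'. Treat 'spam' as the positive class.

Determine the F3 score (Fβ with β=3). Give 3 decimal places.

Fβ = (1+β²)·TP / ((1+β²)·TP + β²·FN + FP), with β²=9
= 10·46 / (10·46 + 9·40 + 26) = 0.544

0.544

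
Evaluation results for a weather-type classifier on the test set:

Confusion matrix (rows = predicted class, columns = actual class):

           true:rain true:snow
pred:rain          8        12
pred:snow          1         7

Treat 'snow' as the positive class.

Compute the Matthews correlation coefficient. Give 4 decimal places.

0.2660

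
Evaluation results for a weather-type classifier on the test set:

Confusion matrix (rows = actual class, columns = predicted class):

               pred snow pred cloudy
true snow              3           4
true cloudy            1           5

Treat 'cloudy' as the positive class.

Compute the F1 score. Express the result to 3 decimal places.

Precision = TP/(TP+FP) = 5/9 = 0.5556
Recall = TP/(TP+FN) = 5/6 = 0.8333
F1 = 2·TP/(2·TP+FP+FN) = 10/15 = 0.667

0.667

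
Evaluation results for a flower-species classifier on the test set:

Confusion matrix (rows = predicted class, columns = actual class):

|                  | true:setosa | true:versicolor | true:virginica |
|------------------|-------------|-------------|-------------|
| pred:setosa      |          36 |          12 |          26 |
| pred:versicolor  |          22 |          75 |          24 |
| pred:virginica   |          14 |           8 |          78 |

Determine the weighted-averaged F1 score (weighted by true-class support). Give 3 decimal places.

Per-class F1 score (2·TP/(2·TP+FP+FN)):
  setosa: TP=36, FP=12+26=38, FN=22+14=36 → 72/146 = 0.4932
  versicolor: TP=75, FP=22+24=46, FN=12+8=20 → 150/216 = 0.6944
  virginica: TP=78, FP=14+8=22, FN=26+24=50 → 156/228 = 0.6842
Weighted-F1 score = Σ (supportᵢ/N)·F1 scoreᵢ with N=295: (72/295)·0.4932 + (95/295)·0.6944 + (128/295)·0.6842 = 0.641

0.641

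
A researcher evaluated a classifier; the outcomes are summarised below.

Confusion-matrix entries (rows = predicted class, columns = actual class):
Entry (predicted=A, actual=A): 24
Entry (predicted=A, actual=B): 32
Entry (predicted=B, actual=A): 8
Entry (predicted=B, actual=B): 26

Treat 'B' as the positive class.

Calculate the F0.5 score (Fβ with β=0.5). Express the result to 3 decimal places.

0.670

Fβ = (1+β²)·TP / ((1+β²)·TP + β²·FN + FP), with β²=1/4
= 1.25·26 / (1.25·26 + 0.25·32 + 8) = 0.670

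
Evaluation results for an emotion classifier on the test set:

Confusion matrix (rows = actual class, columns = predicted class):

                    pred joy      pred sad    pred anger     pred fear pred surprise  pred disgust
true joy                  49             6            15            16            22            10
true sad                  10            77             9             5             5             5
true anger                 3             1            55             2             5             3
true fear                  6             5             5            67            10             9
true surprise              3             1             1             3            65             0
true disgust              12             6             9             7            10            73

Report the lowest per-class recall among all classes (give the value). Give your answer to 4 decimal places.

0.4153

Per-class recall (TP/(TP+FN)):
  joy: TP=49, FN=6+15+16+22+10=69 → 49/118 = 0.41525
  sad: TP=77, FN=10+9+5+5+5=34 → 77/111 = 0.69369
  anger: TP=55, FN=3+1+2+5+3=14 → 55/69 = 0.79710
  fear: TP=67, FN=6+5+5+10+9=35 → 67/102 = 0.65686
  surprise: TP=65, FN=3+1+1+3+0=8 → 65/73 = 0.89041
  disgust: TP=73, FN=12+6+9+7+10=44 → 73/117 = 0.62393
Lowest is class 'joy' with recall = 0.4153.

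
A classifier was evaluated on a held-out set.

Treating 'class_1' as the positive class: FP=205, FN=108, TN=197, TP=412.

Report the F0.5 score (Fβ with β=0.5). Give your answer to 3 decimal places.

0.689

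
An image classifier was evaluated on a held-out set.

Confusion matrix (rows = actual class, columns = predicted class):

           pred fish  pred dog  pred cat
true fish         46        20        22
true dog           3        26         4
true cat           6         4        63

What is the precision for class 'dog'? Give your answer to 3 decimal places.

0.520

Treat 'dog' as positive and all other classes as negative.
precision = TP/(TP+FP).
dog: TP=26, FP=20+4=24 → 26/50 = 0.5200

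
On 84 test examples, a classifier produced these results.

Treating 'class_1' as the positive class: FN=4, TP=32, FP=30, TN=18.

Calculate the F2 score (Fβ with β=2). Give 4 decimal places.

0.7767

Fβ = (1+β²)·TP / ((1+β²)·TP + β²·FN + FP), with β²=4
= 5·32 / (5·32 + 4·4 + 30) = 0.7767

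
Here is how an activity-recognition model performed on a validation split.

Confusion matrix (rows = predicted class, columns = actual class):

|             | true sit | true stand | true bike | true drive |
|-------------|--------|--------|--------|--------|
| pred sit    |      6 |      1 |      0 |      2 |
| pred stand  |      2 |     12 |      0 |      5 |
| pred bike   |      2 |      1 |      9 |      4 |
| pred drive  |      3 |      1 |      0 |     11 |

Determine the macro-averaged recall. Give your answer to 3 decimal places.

0.690

Per-class recall (TP/(TP+FN)):
  sit: TP=6, FN=2+2+3=7 → 6/13 = 0.4615
  stand: TP=12, FN=1+1+1=3 → 12/15 = 0.8000
  bike: TP=9, FN=0+0+0=0 → 9/9 = 1.0000
  drive: TP=11, FN=2+5+4=11 → 11/22 = 0.5000
Macro-recall = mean = (0.4615 + 0.8000 + 1.0000 + 0.5000) / 4 = 0.690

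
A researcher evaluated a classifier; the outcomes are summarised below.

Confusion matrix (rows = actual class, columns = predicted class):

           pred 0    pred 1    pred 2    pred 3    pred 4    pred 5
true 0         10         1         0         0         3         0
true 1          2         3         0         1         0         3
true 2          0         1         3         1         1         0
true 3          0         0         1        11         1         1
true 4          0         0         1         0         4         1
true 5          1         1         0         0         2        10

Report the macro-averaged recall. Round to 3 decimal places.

Per-class recall (TP/(TP+FN)):
  0: TP=10, FN=1+0+0+3+0=4 → 10/14 = 0.7143
  1: TP=3, FN=2+0+1+0+3=6 → 3/9 = 0.3333
  2: TP=3, FN=0+1+1+1+0=3 → 3/6 = 0.5000
  3: TP=11, FN=0+0+1+1+1=3 → 11/14 = 0.7857
  4: TP=4, FN=0+0+1+0+1=2 → 4/6 = 0.6667
  5: TP=10, FN=1+1+0+0+2=4 → 10/14 = 0.7143
Macro-recall = mean = (0.7143 + 0.3333 + 0.5000 + 0.7857 + 0.6667 + 0.7143) / 6 = 0.619

0.619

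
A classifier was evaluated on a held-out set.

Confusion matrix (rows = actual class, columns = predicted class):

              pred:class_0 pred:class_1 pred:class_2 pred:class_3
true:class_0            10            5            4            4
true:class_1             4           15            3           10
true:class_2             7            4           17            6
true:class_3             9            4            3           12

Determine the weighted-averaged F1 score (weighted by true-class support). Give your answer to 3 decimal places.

Per-class F1 score (2·TP/(2·TP+FP+FN)):
  class_0: TP=10, FP=4+7+9=20, FN=5+4+4=13 → 20/53 = 0.3774
  class_1: TP=15, FP=5+4+4=13, FN=4+3+10=17 → 30/60 = 0.5000
  class_2: TP=17, FP=4+3+3=10, FN=7+4+6=17 → 34/61 = 0.5574
  class_3: TP=12, FP=4+10+6=20, FN=9+4+3=16 → 24/60 = 0.4000
Weighted-F1 score = Σ (supportᵢ/N)·F1 scoreᵢ with N=117: (23/117)·0.3774 + (32/117)·0.5000 + (34/117)·0.5574 + (28/117)·0.4000 = 0.469

0.469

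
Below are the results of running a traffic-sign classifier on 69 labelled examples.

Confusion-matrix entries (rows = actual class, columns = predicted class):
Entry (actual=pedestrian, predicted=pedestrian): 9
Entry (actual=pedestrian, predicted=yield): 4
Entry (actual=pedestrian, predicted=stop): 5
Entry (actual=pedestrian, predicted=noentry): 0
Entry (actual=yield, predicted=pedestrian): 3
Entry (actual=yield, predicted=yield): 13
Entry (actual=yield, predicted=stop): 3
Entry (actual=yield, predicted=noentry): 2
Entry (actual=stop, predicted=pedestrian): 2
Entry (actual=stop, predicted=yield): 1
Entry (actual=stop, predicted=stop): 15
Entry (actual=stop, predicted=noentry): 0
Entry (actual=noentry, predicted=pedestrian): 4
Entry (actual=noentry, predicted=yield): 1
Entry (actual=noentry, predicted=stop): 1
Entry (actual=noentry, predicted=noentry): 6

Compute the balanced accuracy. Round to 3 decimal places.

0.613

Balanced accuracy = mean of per-class recall.
  pedestrian: recall = 9/18 = 0.5000
  yield: recall = 13/21 = 0.6190
  stop: recall = 15/18 = 0.8333
  noentry: recall = 6/12 = 0.5000
Mean = (0.5000 + 0.6190 + 0.8333 + 0.5000) / 4 = 0.613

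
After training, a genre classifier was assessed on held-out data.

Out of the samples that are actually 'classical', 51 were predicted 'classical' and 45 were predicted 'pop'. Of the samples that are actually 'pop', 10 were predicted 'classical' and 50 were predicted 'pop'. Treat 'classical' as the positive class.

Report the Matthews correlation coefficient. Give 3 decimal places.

MCC = (TP·TN − FP·FN) / √((TP+FP)(TP+FN)(TN+FP)(TN+FN))
Numerator = 51·50 − 10·45 = 2100
Denominator = √(61·96·60·95) = √33379200 = 5777.4735
MCC = 2100 / 5777.4735 = 0.363

0.363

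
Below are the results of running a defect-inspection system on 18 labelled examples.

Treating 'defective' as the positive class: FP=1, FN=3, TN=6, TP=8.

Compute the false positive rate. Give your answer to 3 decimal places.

FPR = FP/(FP+TN) = 1/(1+6) = 0.143

0.143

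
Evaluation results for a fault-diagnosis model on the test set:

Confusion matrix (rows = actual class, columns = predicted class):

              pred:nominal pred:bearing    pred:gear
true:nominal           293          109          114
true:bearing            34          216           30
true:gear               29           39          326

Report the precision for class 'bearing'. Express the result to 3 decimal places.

precision = TP/(TP+FP).
bearing: TP=216, FP=109+39=148 → 216/364 = 0.5934

0.593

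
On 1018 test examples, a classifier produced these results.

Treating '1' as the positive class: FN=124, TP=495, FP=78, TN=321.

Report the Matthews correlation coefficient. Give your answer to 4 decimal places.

0.5946

MCC = (TP·TN − FP·FN) / √((TP+FP)(TP+FN)(TN+FP)(TN+FN))
Numerator = 495·321 − 78·124 = 149223
Denominator = √(573·619·399·445) = √62976450285 = 250951.0914
MCC = 149223 / 250951.0914 = 0.5946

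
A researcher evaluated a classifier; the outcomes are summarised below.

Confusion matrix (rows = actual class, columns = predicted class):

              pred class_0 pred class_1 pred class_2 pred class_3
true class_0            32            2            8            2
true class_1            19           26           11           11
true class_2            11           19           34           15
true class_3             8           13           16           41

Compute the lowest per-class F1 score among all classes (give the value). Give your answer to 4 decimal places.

0.4094

Per-class F1 score (2·TP/(2·TP+FP+FN)):
  class_0: TP=32, FP=19+11+8=38, FN=2+8+2=12 → 64/114 = 0.56140
  class_1: TP=26, FP=2+19+13=34, FN=19+11+11=41 → 52/127 = 0.40945
  class_2: TP=34, FP=8+11+16=35, FN=11+19+15=45 → 68/148 = 0.45946
  class_3: TP=41, FP=2+11+15=28, FN=8+13+16=37 → 82/147 = 0.55782
Lowest is class 'class_1' with F1 score = 0.4094.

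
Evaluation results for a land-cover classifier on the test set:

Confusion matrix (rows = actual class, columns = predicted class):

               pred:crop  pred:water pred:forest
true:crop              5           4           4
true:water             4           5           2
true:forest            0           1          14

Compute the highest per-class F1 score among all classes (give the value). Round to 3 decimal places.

0.800

Per-class F1 score (2·TP/(2·TP+FP+FN)):
  crop: TP=5, FP=4+0=4, FN=4+4=8 → 10/22 = 0.4545
  water: TP=5, FP=4+1=5, FN=4+2=6 → 10/21 = 0.4762
  forest: TP=14, FP=4+2=6, FN=0+1=1 → 28/35 = 0.8000
Highest is class 'forest' with F1 score = 0.800.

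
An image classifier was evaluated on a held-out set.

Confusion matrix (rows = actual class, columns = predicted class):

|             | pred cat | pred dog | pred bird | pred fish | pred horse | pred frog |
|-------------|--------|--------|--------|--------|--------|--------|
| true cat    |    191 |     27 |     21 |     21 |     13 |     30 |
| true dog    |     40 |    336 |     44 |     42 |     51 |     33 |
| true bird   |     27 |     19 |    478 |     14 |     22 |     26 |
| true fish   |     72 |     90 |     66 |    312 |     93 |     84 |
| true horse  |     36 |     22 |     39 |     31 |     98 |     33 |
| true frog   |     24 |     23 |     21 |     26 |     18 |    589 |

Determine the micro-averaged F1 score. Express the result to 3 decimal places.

Micro-averaging pools counts across classes: ΣTP=2004, ΣFP=1108, ΣFN=1108.
Micro-F1 score = 2·TP/(2·TP+FP+FN) on pooled counts = 0.644 (equals overall accuracy in single-label multiclass).

0.644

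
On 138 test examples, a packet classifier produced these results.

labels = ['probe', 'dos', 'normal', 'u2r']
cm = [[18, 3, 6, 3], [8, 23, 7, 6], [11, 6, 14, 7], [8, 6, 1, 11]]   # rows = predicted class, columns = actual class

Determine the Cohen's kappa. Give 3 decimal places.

0.303

Observed agreement pₒ = trace/N = 66/138 = 0.4783
Expected agreement pₑ = Σ (rowᵢ·colᵢ)/N² = (45·30 + 38·44 + 28·38 + 27·26)/138² = 0.2514
κ = (pₒ − pₑ)/(1 − pₑ) = (0.4783 − 0.2514)/(1 − 0.2514) = 0.303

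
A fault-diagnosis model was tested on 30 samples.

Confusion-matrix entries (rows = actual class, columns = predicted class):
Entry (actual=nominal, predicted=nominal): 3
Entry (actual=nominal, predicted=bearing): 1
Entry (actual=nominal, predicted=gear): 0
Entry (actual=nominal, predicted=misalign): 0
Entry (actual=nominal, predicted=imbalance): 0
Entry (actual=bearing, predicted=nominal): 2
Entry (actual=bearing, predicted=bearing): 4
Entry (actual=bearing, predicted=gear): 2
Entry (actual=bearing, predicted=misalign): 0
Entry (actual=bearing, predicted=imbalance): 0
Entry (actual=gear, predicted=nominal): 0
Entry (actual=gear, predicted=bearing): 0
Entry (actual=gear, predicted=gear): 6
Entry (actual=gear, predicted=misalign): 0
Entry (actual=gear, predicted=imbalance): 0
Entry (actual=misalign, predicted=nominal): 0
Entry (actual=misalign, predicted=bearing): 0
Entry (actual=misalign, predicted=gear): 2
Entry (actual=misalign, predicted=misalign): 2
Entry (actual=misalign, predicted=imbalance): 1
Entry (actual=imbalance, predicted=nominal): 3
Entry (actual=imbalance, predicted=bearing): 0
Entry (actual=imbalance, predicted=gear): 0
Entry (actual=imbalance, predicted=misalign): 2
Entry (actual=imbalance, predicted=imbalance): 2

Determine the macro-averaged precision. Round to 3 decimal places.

Per-class precision (TP/(TP+FP)):
  nominal: TP=3, FP=2+0+0+3=5 → 3/8 = 0.3750
  bearing: TP=4, FP=1+0+0+0=1 → 4/5 = 0.8000
  gear: TP=6, FP=0+2+2+0=4 → 6/10 = 0.6000
  misalign: TP=2, FP=0+0+0+2=2 → 2/4 = 0.5000
  imbalance: TP=2, FP=0+0+0+1=1 → 2/3 = 0.6667
Macro-precision = mean = (0.3750 + 0.8000 + 0.6000 + 0.5000 + 0.6667) / 5 = 0.588

0.588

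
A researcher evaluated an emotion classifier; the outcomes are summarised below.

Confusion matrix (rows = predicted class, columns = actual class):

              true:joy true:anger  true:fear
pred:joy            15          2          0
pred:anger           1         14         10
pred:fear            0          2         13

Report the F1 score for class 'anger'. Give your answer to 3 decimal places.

Treat 'anger' as positive and all other classes as negative.
F1 score = 2·TP/(2·TP+FP+FN).
anger: TP=14, FP=1+10=11, FN=2+2=4 → 28/43 = 0.6512

0.651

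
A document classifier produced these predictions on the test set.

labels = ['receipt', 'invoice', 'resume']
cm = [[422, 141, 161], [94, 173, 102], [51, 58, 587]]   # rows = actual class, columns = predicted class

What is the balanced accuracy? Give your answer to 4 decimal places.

0.6317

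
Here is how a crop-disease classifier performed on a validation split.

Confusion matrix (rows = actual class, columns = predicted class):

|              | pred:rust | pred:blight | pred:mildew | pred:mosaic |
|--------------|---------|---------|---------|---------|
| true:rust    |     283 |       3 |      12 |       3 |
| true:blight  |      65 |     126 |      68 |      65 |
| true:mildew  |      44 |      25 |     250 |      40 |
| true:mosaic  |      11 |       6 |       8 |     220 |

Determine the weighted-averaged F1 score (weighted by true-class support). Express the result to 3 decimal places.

Per-class F1 score (2·TP/(2·TP+FP+FN)):
  rust: TP=283, FP=65+44+11=120, FN=3+12+3=18 → 566/704 = 0.8040
  blight: TP=126, FP=3+25+6=34, FN=65+68+65=198 → 252/484 = 0.5207
  mildew: TP=250, FP=12+68+8=88, FN=44+25+40=109 → 500/697 = 0.7174
  mosaic: TP=220, FP=3+65+40=108, FN=11+6+8=25 → 440/573 = 0.7679
Weighted-F1 score = Σ (supportᵢ/N)·F1 scoreᵢ with N=1229: (301/1229)·0.8040 + (324/1229)·0.5207 + (359/1229)·0.7174 + (245/1229)·0.7679 = 0.697

0.697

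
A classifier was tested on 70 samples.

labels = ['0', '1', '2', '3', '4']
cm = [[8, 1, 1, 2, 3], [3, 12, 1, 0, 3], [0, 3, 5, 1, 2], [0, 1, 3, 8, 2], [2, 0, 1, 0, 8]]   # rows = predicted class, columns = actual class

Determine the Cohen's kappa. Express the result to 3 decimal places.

Observed agreement pₒ = trace/N = 41/70 = 0.5857
Expected agreement pₑ = Σ (rowᵢ·colᵢ)/N² = (13·15 + 17·19 + 11·11 + 11·14 + 18·11)/70² = 0.2022
κ = (pₒ − pₑ)/(1 − pₑ) = (0.5857 − 0.2022)/(1 − 0.2022) = 0.481

0.481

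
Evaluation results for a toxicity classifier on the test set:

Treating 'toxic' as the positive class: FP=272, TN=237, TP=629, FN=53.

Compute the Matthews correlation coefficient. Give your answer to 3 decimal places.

0.447

MCC = (TP·TN − FP·FN) / √((TP+FP)(TP+FN)(TN+FP)(TN+FN))
Numerator = 629·237 − 272·53 = 134657
Denominator = √(901·682·509·290) = √90703688020 = 301170.5298
MCC = 134657 / 301170.5298 = 0.447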